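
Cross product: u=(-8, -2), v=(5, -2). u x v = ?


u x v = u_x*v_y - u_y*v_x = (-8)*(-2) - (-2)*5
= 16 - (-10) = 26

26


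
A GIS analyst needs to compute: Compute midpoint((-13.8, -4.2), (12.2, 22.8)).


M = (((-13.8)+12.2)/2, ((-4.2)+22.8)/2)
= (-0.8, 9.3)

(-0.8, 9.3)


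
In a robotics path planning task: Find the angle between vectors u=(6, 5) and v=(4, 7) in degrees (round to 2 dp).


u.v = 59, |u| = sqrt(61) = 7.8102, |v| = sqrt(65) = 8.0623
cos(theta) = u.v/(|u||v|) = 59/sqrt(3965) = 0.93698
theta = acos(0.93698) = 20.45 degrees

20.45 degrees


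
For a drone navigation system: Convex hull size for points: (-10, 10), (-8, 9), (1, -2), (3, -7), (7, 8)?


Convex hull vertices (CCW): (-10, 10), (3, -7), (7, 8)
Count = 3

3


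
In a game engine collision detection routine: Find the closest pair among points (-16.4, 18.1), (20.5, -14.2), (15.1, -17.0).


d(P0,P1) = 49.0398, d(P0,P2) = 47.1621, d(P1,P2) = 6.0828
Closest: P1 and P2

Closest pair: (20.5, -14.2) and (15.1, -17.0), distance = 6.0828


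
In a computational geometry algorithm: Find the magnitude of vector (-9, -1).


|u| = sqrt((-9)^2 + (-1)^2) = sqrt(82) = 9.0554

9.0554


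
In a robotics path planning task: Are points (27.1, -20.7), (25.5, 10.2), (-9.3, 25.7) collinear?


Cross product: (25.5-27.1)*(25.7-(-20.7)) - (10.2-(-20.7))*((-9.3)-27.1)
= 1050.52

No, not collinear


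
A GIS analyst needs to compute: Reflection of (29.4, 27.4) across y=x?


Reflection over y=x: (x,y) -> (y,x)
(29.4, 27.4) -> (27.4, 29.4)

(27.4, 29.4)


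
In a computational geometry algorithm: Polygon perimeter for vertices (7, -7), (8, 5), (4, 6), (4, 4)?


Sides: (7, -7)->(8, 5): sqrt(145) = 12.041595, (8, 5)->(4, 6): sqrt(17) = 4.123106, (4, 6)->(4, 4): sqrt(4) = 2, (4, 4)->(7, -7): sqrt(130) = 11.401754
Sum = 29.566455
Perimeter = 29.5665

29.5665


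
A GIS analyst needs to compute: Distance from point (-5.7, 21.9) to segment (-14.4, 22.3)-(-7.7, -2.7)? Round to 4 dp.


Project P onto AB: t = 0.1019 (clamped to [0,1])
Closest point on segment: (-13.717, 19.7514)
Distance: 8.2999

8.2999


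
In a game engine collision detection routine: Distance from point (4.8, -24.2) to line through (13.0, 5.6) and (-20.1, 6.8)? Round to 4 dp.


|cross product| = 996.22
|line direction| = sqrt(1097.05) = 33.1217
Distance = 996.22/sqrt(1097.05) = 30.0775

30.0775


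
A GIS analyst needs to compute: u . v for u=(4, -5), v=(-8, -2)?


u . v = u_x*v_x + u_y*v_y = 4*(-8) + (-5)*(-2)
= (-32) + 10 = -22

-22


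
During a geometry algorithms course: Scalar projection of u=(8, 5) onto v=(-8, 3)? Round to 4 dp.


u.v = -49, |v| = sqrt(73) = 8.544
Scalar projection = u.v / |v| = -49 / sqrt(73) = -5.735

-5.735


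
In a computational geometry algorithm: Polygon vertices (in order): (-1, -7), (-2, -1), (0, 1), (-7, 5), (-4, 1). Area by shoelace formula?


Shoelace sum: ((-1)*(-1) - (-2)*(-7)) + ((-2)*1 - 0*(-1)) + (0*5 - (-7)*1) + ((-7)*1 - (-4)*5) + ((-4)*(-7) - (-1)*1)
= 34
Area = |34|/2 = 17

17


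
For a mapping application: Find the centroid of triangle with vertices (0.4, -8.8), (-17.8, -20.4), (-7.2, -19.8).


Centroid = ((x_A+x_B+x_C)/3, (y_A+y_B+y_C)/3)
= ((0.4+(-17.8)+(-7.2))/3, ((-8.8)+(-20.4)+(-19.8))/3)
= (-8.2, -16.3333)

(-8.2, -16.3333)


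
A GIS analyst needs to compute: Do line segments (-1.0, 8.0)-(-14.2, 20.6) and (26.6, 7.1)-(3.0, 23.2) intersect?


Cross products: d1=423.12, d2=338.28, d3=-335.88, d4=-251.04
d1*d2 < 0 and d3*d4 < 0? no

No, they don't intersect


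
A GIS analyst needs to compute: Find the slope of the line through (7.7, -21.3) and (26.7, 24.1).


slope = (y2-y1)/(x2-x1) = (24.1-(-21.3))/(26.7-7.7) = 45.4/19 = 2.3895

2.3895


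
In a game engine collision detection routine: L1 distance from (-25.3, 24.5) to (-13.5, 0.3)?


|(-25.3)-(-13.5)| + |24.5-0.3| = 11.8 + 24.2 = 36

36


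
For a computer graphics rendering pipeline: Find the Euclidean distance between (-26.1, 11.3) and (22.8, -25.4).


dx=48.9, dy=-36.7
d^2 = 48.9^2 + (-36.7)^2 = 3738.1
d = sqrt(3738.1) = 61.14

61.14


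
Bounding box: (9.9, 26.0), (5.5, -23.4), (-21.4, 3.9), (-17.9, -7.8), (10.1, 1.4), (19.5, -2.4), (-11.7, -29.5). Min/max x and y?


x range: [-21.4, 19.5]
y range: [-29.5, 26]
Bounding box: (-21.4,-29.5) to (19.5,26)

(-21.4,-29.5) to (19.5,26)


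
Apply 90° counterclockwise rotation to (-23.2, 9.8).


90° CCW: (x,y) -> (-y, x)
(-23.2,9.8) -> (-9.8, -23.2)

(-9.8, -23.2)


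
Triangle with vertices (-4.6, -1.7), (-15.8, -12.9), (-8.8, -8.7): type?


Side lengths squared: AB^2=250.88, BC^2=66.64, CA^2=66.64
Sorted: [66.64, 66.64, 250.88]
By sides: Isosceles, By angles: Obtuse

Isosceles, Obtuse


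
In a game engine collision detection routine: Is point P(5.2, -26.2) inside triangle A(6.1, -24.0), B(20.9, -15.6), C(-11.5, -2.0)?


Cross products: AB x AP = -25, BC x BP = 556.96, CA x CP = -58.52
All same sign? no

No, outside


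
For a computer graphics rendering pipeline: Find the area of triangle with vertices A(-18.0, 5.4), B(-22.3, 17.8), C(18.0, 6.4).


Area = |x_A(y_B-y_C) + x_B(y_C-y_A) + x_C(y_A-y_B)|/2
= |(-205.2) + (-22.3) + (-223.2)|/2
= 450.7/2 = 225.35

225.35


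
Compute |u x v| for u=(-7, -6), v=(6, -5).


|u x v| = |(-7)*(-5) - (-6)*6|
= |35 - (-36)| = 71

71


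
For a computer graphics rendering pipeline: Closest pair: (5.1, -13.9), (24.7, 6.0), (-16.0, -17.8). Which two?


d(P0,P1) = 27.9315, d(P0,P2) = 21.4574, d(P1,P2) = 47.148
Closest: P0 and P2

Closest pair: (5.1, -13.9) and (-16.0, -17.8), distance = 21.4574


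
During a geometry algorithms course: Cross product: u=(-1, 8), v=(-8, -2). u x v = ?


u x v = u_x*v_y - u_y*v_x = (-1)*(-2) - 8*(-8)
= 2 - (-64) = 66

66


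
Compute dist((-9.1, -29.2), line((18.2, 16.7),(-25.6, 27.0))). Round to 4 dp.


|cross product| = 2291.61
|line direction| = sqrt(2024.53) = 44.9948
Distance = 2291.61/sqrt(2024.53) = 50.9306

50.9306


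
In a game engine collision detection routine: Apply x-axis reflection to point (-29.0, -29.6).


Reflection over x-axis: (x,y) -> (x,-y)
(-29, -29.6) -> (-29, 29.6)

(-29, 29.6)


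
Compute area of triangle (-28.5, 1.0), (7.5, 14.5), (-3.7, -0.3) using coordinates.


Area = |x_A(y_B-y_C) + x_B(y_C-y_A) + x_C(y_A-y_B)|/2
= |(-421.8) + (-9.75) + 49.95|/2
= 381.6/2 = 190.8

190.8


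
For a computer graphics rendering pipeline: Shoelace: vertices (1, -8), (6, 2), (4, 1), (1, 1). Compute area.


Shoelace sum: (1*2 - 6*(-8)) + (6*1 - 4*2) + (4*1 - 1*1) + (1*(-8) - 1*1)
= 42
Area = |42|/2 = 21

21


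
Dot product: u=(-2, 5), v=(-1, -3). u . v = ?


u . v = u_x*v_x + u_y*v_y = (-2)*(-1) + 5*(-3)
= 2 + (-15) = -13

-13


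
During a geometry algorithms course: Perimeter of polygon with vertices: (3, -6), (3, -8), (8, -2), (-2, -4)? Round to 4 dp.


Sides: (3, -6)->(3, -8): sqrt(4) = 2, (3, -8)->(8, -2): sqrt(61) = 7.81025, (8, -2)->(-2, -4): sqrt(104) = 10.198039, (-2, -4)->(3, -6): sqrt(29) = 5.385165
Sum = 25.393454
Perimeter = 25.3935

25.3935


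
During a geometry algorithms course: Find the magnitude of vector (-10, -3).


|u| = sqrt((-10)^2 + (-3)^2) = sqrt(109) = 10.4403

10.4403


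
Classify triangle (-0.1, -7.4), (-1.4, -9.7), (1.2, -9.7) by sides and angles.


Side lengths squared: AB^2=6.98, BC^2=6.76, CA^2=6.98
Sorted: [6.76, 6.98, 6.98]
By sides: Isosceles, By angles: Acute

Isosceles, Acute


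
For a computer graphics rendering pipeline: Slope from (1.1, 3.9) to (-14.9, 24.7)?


slope = (y2-y1)/(x2-x1) = (24.7-3.9)/((-14.9)-1.1) = 20.8/(-16) = -1.3

-1.3


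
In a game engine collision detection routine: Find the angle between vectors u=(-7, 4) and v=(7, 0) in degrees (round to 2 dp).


u.v = -49, |u| = sqrt(65) = 8.0623, |v| = sqrt(49) = 7
cos(theta) = u.v/(|u||v|) = -49/sqrt(3185) = -0.868243
theta = acos(-0.868243) = 150.26 degrees

150.26 degrees


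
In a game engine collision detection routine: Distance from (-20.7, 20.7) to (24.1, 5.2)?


dx=44.8, dy=-15.5
d^2 = 44.8^2 + (-15.5)^2 = 2247.29
d = sqrt(2247.29) = 47.4056

47.4056


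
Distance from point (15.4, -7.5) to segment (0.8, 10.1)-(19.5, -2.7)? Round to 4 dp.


Project P onto AB: t = 0.9703 (clamped to [0,1])
Closest point on segment: (18.9454, -2.3204)
Distance: 6.2768

6.2768


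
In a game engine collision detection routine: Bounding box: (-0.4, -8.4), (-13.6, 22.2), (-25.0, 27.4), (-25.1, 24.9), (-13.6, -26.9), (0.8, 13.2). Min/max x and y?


x range: [-25.1, 0.8]
y range: [-26.9, 27.4]
Bounding box: (-25.1,-26.9) to (0.8,27.4)

(-25.1,-26.9) to (0.8,27.4)


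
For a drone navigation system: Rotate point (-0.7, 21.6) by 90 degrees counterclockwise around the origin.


90° CCW: (x,y) -> (-y, x)
(-0.7,21.6) -> (-21.6, -0.7)

(-21.6, -0.7)


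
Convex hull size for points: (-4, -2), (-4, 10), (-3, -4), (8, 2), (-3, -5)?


Convex hull vertices (CCW): (-4, -2), (-3, -5), (8, 2), (-4, 10)
Count = 4

4


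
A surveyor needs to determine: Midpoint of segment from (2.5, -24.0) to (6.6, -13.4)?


M = ((2.5+6.6)/2, ((-24)+(-13.4))/2)
= (4.55, -18.7)

(4.55, -18.7)


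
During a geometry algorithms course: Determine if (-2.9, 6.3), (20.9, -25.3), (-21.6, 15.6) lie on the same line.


Cross product: (20.9-(-2.9))*(15.6-6.3) - ((-25.3)-6.3)*((-21.6)-(-2.9))
= -369.58

No, not collinear


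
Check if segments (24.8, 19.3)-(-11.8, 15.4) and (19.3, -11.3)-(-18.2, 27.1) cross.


Cross products: d1=-1358.7, d2=192.99, d3=1098.51, d4=-453.18
d1*d2 < 0 and d3*d4 < 0? yes

Yes, they intersect


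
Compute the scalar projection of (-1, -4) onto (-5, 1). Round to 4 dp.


u.v = 1, |v| = sqrt(26) = 5.099
Scalar projection = u.v / |v| = 1 / sqrt(26) = 0.1961

0.1961


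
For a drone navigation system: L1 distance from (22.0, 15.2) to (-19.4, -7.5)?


|22-(-19.4)| + |15.2-(-7.5)| = 41.4 + 22.7 = 64.1

64.1


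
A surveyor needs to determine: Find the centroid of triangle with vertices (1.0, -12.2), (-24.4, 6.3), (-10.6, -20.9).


Centroid = ((x_A+x_B+x_C)/3, (y_A+y_B+y_C)/3)
= ((1+(-24.4)+(-10.6))/3, ((-12.2)+6.3+(-20.9))/3)
= (-11.3333, -8.9333)

(-11.3333, -8.9333)


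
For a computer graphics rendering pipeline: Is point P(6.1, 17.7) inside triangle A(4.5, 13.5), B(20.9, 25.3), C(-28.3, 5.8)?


Cross products: AB x AP = 50, BC x BP = 85.32, CA x CP = 125.44
All same sign? yes

Yes, inside


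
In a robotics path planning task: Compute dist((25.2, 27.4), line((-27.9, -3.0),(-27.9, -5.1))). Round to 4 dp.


|cross product| = 111.51
|line direction| = sqrt(4.41) = 2.1
Distance = 111.51/sqrt(4.41) = 53.1

53.1


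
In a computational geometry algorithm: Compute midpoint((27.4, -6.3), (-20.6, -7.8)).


M = ((27.4+(-20.6))/2, ((-6.3)+(-7.8))/2)
= (3.4, -7.05)

(3.4, -7.05)


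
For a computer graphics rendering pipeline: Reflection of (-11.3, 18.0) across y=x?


Reflection over y=x: (x,y) -> (y,x)
(-11.3, 18) -> (18, -11.3)

(18, -11.3)


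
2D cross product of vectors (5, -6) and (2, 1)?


u x v = u_x*v_y - u_y*v_x = 5*1 - (-6)*2
= 5 - (-12) = 17

17


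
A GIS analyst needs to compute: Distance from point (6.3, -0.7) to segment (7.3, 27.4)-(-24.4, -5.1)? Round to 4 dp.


Project P onto AB: t = 0.4585 (clamped to [0,1])
Closest point on segment: (-7.2332, 12.5001)
Distance: 18.9047

18.9047


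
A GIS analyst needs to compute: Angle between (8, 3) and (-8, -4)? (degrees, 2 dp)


u.v = -76, |u| = sqrt(73) = 8.544, |v| = sqrt(80) = 8.9443
cos(theta) = u.v/(|u||v|) = -76/sqrt(5840) = -0.994505
theta = acos(-0.994505) = 173.99 degrees

173.99 degrees


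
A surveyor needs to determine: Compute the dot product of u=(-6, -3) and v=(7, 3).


u . v = u_x*v_x + u_y*v_y = (-6)*7 + (-3)*3
= (-42) + (-9) = -51

-51


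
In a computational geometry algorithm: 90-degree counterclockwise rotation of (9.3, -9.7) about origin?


90° CCW: (x,y) -> (-y, x)
(9.3,-9.7) -> (9.7, 9.3)

(9.7, 9.3)


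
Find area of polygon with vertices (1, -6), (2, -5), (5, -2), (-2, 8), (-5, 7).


Shoelace sum: (1*(-5) - 2*(-6)) + (2*(-2) - 5*(-5)) + (5*8 - (-2)*(-2)) + ((-2)*7 - (-5)*8) + ((-5)*(-6) - 1*7)
= 113
Area = |113|/2 = 56.5

56.5


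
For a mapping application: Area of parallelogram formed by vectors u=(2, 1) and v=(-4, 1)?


|u x v| = |2*1 - 1*(-4)|
= |2 - (-4)| = 6

6


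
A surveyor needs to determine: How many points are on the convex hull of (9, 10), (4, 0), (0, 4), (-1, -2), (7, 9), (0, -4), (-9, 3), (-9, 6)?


Convex hull vertices (CCW): (-9, 3), (0, -4), (4, 0), (9, 10), (-9, 6)
Count = 5

5


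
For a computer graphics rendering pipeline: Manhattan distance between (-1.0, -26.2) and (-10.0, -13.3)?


|(-1)-(-10)| + |(-26.2)-(-13.3)| = 9 + 12.9 = 21.9

21.9


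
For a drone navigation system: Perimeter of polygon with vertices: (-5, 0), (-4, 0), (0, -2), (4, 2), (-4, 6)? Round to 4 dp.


Sides: (-5, 0)->(-4, 0): sqrt(1) = 1, (-4, 0)->(0, -2): sqrt(20) = 4.472136, (0, -2)->(4, 2): sqrt(32) = 5.656854, (4, 2)->(-4, 6): sqrt(80) = 8.944272, (-4, 6)->(-5, 0): sqrt(37) = 6.082763
Sum = 26.156025
Perimeter = 26.156

26.156


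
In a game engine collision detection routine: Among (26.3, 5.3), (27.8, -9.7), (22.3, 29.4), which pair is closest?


d(P0,P1) = 15.0748, d(P0,P2) = 24.4297, d(P1,P2) = 39.4849
Closest: P0 and P1

Closest pair: (26.3, 5.3) and (27.8, -9.7), distance = 15.0748


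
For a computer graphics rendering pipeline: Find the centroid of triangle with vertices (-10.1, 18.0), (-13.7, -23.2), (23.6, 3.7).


Centroid = ((x_A+x_B+x_C)/3, (y_A+y_B+y_C)/3)
= (((-10.1)+(-13.7)+23.6)/3, (18+(-23.2)+3.7)/3)
= (-0.0667, -0.5)

(-0.0667, -0.5)


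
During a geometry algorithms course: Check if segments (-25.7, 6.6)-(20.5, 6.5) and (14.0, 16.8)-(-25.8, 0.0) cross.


Cross products: d1=-261, d2=519.14, d3=475.21, d4=-304.93
d1*d2 < 0 and d3*d4 < 0? yes

Yes, they intersect


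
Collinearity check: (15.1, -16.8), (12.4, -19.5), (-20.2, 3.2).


Cross product: (12.4-15.1)*(3.2-(-16.8)) - ((-19.5)-(-16.8))*((-20.2)-15.1)
= -149.31

No, not collinear


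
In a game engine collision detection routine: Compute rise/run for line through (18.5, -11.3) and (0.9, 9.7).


slope = (y2-y1)/(x2-x1) = (9.7-(-11.3))/(0.9-18.5) = 21/(-17.6) = -1.1932

-1.1932


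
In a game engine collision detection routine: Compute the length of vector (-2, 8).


|u| = sqrt((-2)^2 + 8^2) = sqrt(68) = 8.2462

8.2462


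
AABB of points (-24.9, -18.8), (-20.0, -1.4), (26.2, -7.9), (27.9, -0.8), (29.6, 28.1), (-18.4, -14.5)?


x range: [-24.9, 29.6]
y range: [-18.8, 28.1]
Bounding box: (-24.9,-18.8) to (29.6,28.1)

(-24.9,-18.8) to (29.6,28.1)


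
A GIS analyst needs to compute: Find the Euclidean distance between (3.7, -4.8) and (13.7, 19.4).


dx=10, dy=24.2
d^2 = 10^2 + 24.2^2 = 685.64
d = sqrt(685.64) = 26.1847

26.1847


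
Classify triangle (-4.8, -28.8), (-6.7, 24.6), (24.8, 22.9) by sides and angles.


Side lengths squared: AB^2=2855.17, BC^2=995.14, CA^2=3549.05
Sorted: [995.14, 2855.17, 3549.05]
By sides: Scalene, By angles: Acute

Scalene, Acute


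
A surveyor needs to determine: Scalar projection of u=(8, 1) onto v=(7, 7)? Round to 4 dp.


u.v = 63, |v| = sqrt(98) = 9.8995
Scalar projection = u.v / |v| = 63 / sqrt(98) = 6.364

6.364


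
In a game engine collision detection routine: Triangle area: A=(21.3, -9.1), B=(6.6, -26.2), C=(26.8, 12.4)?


Area = |x_A(y_B-y_C) + x_B(y_C-y_A) + x_C(y_A-y_B)|/2
= |(-822.18) + 141.9 + 458.28|/2
= 222/2 = 111

111


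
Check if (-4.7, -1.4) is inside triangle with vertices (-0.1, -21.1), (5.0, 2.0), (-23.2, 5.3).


Cross products: AB x AP = 206.73, BC x BP = 127.89, CA x CP = 333.63
All same sign? yes

Yes, inside


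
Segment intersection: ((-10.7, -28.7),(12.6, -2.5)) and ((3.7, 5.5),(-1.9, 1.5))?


Cross products: d1=133.92, d2=80.4, d3=419.58, d4=473.1
d1*d2 < 0 and d3*d4 < 0? no

No, they don't intersect


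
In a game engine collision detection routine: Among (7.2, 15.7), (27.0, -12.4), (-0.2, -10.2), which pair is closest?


d(P0,P1) = 34.3751, d(P0,P2) = 26.9364, d(P1,P2) = 27.2888
Closest: P0 and P2

Closest pair: (7.2, 15.7) and (-0.2, -10.2), distance = 26.9364


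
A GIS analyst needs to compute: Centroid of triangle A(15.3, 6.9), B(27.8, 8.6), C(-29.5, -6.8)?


Centroid = ((x_A+x_B+x_C)/3, (y_A+y_B+y_C)/3)
= ((15.3+27.8+(-29.5))/3, (6.9+8.6+(-6.8))/3)
= (4.5333, 2.9)

(4.5333, 2.9)


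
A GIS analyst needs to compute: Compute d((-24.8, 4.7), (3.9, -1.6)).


dx=28.7, dy=-6.3
d^2 = 28.7^2 + (-6.3)^2 = 863.38
d = sqrt(863.38) = 29.3833

29.3833


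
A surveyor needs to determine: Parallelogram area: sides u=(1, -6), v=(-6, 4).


|u x v| = |1*4 - (-6)*(-6)|
= |4 - 36| = 32

32


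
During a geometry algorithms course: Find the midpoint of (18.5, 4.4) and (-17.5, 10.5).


M = ((18.5+(-17.5))/2, (4.4+10.5)/2)
= (0.5, 7.45)

(0.5, 7.45)


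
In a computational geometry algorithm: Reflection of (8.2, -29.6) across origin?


Reflection over origin: (x,y) -> (-x,-y)
(8.2, -29.6) -> (-8.2, 29.6)

(-8.2, 29.6)


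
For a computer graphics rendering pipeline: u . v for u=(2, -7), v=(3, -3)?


u . v = u_x*v_x + u_y*v_y = 2*3 + (-7)*(-3)
= 6 + 21 = 27

27


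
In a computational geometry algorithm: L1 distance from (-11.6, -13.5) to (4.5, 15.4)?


|(-11.6)-4.5| + |(-13.5)-15.4| = 16.1 + 28.9 = 45

45


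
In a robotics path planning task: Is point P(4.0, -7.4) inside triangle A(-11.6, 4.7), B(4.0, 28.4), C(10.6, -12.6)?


Cross products: AB x AP = -558.48, BC x BP = -236.28, CA x CP = -1.26
All same sign? yes

Yes, inside


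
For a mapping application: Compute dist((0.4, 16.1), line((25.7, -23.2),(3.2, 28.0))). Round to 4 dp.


|cross product| = 411.11
|line direction| = sqrt(3127.69) = 55.9258
Distance = 411.11/sqrt(3127.69) = 7.351

7.351


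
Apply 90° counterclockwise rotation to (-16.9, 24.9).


90° CCW: (x,y) -> (-y, x)
(-16.9,24.9) -> (-24.9, -16.9)

(-24.9, -16.9)


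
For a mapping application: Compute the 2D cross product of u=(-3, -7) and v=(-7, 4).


u x v = u_x*v_y - u_y*v_x = (-3)*4 - (-7)*(-7)
= (-12) - 49 = -61

-61


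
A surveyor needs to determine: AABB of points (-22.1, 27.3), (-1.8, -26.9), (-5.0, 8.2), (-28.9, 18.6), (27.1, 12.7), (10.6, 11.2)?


x range: [-28.9, 27.1]
y range: [-26.9, 27.3]
Bounding box: (-28.9,-26.9) to (27.1,27.3)

(-28.9,-26.9) to (27.1,27.3)


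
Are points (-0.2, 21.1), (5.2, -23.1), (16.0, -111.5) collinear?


Cross product: (5.2-(-0.2))*((-111.5)-21.1) - ((-23.1)-21.1)*(16-(-0.2))
= 0

Yes, collinear


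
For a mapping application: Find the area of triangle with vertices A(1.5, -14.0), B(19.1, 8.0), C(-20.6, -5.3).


Area = |x_A(y_B-y_C) + x_B(y_C-y_A) + x_C(y_A-y_B)|/2
= |19.95 + 166.17 + 453.2|/2
= 639.32/2 = 319.66

319.66


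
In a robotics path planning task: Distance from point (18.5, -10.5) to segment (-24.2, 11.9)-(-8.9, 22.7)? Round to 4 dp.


Project P onto AB: t = 1 (clamped to [0,1])
Closest point on segment: (-8.9, 22.7)
Distance: 43.0465

43.0465


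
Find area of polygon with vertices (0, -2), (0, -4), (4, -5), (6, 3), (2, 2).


Shoelace sum: (0*(-4) - 0*(-2)) + (0*(-5) - 4*(-4)) + (4*3 - 6*(-5)) + (6*2 - 2*3) + (2*(-2) - 0*2)
= 60
Area = |60|/2 = 30

30


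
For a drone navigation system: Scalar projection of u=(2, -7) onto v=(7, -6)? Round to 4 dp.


u.v = 56, |v| = sqrt(85) = 9.2195
Scalar projection = u.v / |v| = 56 / sqrt(85) = 6.0741

6.0741


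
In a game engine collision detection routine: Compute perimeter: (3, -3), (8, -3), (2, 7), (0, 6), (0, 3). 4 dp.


Sides: (3, -3)->(8, -3): sqrt(25) = 5, (8, -3)->(2, 7): sqrt(136) = 11.661904, (2, 7)->(0, 6): sqrt(5) = 2.236068, (0, 6)->(0, 3): sqrt(9) = 3, (0, 3)->(3, -3): sqrt(45) = 6.708204
Sum = 28.606176
Perimeter = 28.6062

28.6062


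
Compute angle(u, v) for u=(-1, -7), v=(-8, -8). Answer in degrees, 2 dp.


u.v = 64, |u| = sqrt(50) = 7.0711, |v| = sqrt(128) = 11.3137
cos(theta) = u.v/(|u||v|) = 64/sqrt(6400) = 0.8
theta = acos(0.8) = 36.87 degrees

36.87 degrees


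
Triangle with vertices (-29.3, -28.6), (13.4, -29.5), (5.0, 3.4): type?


Side lengths squared: AB^2=1824.1, BC^2=1152.97, CA^2=2200.49
Sorted: [1152.97, 1824.1, 2200.49]
By sides: Scalene, By angles: Acute

Scalene, Acute


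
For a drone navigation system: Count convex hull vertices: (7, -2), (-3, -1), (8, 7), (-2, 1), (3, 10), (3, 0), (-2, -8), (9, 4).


Convex hull vertices (CCW): (-3, -1), (-2, -8), (7, -2), (9, 4), (8, 7), (3, 10), (-2, 1)
Count = 7

7


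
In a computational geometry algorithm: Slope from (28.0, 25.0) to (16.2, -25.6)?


slope = (y2-y1)/(x2-x1) = ((-25.6)-25)/(16.2-28) = (-50.6)/(-11.8) = 4.2881

4.2881


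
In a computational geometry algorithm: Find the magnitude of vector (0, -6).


|u| = sqrt(0^2 + (-6)^2) = sqrt(36) = 6

6


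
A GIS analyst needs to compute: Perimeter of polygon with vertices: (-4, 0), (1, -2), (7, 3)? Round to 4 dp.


Sides: (-4, 0)->(1, -2): sqrt(29) = 5.385165, (1, -2)->(7, 3): sqrt(61) = 7.81025, (7, 3)->(-4, 0): sqrt(130) = 11.401754
Sum = 24.597169
Perimeter = 24.5972

24.5972


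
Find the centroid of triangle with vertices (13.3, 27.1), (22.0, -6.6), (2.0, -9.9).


Centroid = ((x_A+x_B+x_C)/3, (y_A+y_B+y_C)/3)
= ((13.3+22+2)/3, (27.1+(-6.6)+(-9.9))/3)
= (12.4333, 3.5333)

(12.4333, 3.5333)


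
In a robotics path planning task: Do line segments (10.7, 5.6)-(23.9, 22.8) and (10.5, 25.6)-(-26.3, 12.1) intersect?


Cross products: d1=738.7, d2=283.94, d3=267.44, d4=722.2
d1*d2 < 0 and d3*d4 < 0? no

No, they don't intersect


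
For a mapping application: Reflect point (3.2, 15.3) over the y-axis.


Reflection over y-axis: (x,y) -> (-x,y)
(3.2, 15.3) -> (-3.2, 15.3)

(-3.2, 15.3)


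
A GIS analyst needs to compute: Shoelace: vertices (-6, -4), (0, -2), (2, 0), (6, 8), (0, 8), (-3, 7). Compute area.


Shoelace sum: ((-6)*(-2) - 0*(-4)) + (0*0 - 2*(-2)) + (2*8 - 6*0) + (6*8 - 0*8) + (0*7 - (-3)*8) + ((-3)*(-4) - (-6)*7)
= 158
Area = |158|/2 = 79

79


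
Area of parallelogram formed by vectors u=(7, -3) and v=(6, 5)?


|u x v| = |7*5 - (-3)*6|
= |35 - (-18)| = 53

53


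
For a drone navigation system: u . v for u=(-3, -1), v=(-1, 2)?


u . v = u_x*v_x + u_y*v_y = (-3)*(-1) + (-1)*2
= 3 + (-2) = 1

1


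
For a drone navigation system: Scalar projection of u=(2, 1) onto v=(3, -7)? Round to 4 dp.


u.v = -1, |v| = sqrt(58) = 7.6158
Scalar projection = u.v / |v| = -1 / sqrt(58) = -0.1313

-0.1313


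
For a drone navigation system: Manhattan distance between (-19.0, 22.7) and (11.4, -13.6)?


|(-19)-11.4| + |22.7-(-13.6)| = 30.4 + 36.3 = 66.7

66.7


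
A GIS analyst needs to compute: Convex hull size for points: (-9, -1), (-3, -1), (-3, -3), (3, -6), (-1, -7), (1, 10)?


Convex hull vertices (CCW): (-9, -1), (-1, -7), (3, -6), (1, 10)
Count = 4

4


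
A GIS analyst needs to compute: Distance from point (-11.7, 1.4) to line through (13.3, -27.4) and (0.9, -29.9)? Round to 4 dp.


|cross product| = 419.62
|line direction| = sqrt(160.01) = 12.6495
Distance = 419.62/sqrt(160.01) = 33.1728

33.1728


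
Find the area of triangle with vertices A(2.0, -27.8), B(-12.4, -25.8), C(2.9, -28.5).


Area = |x_A(y_B-y_C) + x_B(y_C-y_A) + x_C(y_A-y_B)|/2
= |5.4 + 8.68 + (-5.8)|/2
= 8.28/2 = 4.14

4.14


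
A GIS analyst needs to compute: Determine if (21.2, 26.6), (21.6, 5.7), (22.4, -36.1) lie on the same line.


Cross product: (21.6-21.2)*((-36.1)-26.6) - (5.7-26.6)*(22.4-21.2)
= 0

Yes, collinear


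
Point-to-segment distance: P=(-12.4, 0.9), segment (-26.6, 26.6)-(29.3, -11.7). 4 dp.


Project P onto AB: t = 0.3872 (clamped to [0,1])
Closest point on segment: (-4.9533, 11.7687)
Distance: 13.1751

13.1751


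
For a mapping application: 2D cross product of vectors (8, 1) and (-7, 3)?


u x v = u_x*v_y - u_y*v_x = 8*3 - 1*(-7)
= 24 - (-7) = 31

31


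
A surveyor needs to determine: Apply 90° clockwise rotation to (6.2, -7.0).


90° CW: (x,y) -> (y, -x)
(6.2,-7) -> (-7, -6.2)

(-7, -6.2)


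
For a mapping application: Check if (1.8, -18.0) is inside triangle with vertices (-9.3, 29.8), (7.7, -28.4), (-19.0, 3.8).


Cross products: AB x AP = -166.58, BC x BP = -87.7, CA x CP = -752.26
All same sign? yes

Yes, inside


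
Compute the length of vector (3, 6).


|u| = sqrt(3^2 + 6^2) = sqrt(45) = 6.7082

6.7082


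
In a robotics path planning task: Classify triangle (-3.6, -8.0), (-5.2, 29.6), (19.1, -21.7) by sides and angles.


Side lengths squared: AB^2=1416.32, BC^2=3222.18, CA^2=702.98
Sorted: [702.98, 1416.32, 3222.18]
By sides: Scalene, By angles: Obtuse

Scalene, Obtuse


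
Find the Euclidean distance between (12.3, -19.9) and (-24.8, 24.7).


dx=-37.1, dy=44.6
d^2 = (-37.1)^2 + 44.6^2 = 3365.57
d = sqrt(3365.57) = 58.0135

58.0135


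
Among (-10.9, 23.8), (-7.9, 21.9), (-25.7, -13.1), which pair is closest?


d(P0,P1) = 3.5511, d(P0,P2) = 39.7574, d(P1,P2) = 39.2663
Closest: P0 and P1

Closest pair: (-10.9, 23.8) and (-7.9, 21.9), distance = 3.5511


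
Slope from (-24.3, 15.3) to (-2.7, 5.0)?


slope = (y2-y1)/(x2-x1) = (5-15.3)/((-2.7)-(-24.3)) = (-10.3)/21.6 = -0.4769

-0.4769


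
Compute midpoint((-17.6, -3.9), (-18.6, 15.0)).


M = (((-17.6)+(-18.6))/2, ((-3.9)+15)/2)
= (-18.1, 5.55)

(-18.1, 5.55)


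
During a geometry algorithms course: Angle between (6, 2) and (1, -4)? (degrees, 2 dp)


u.v = -2, |u| = sqrt(40) = 6.3246, |v| = sqrt(17) = 4.1231
cos(theta) = u.v/(|u||v|) = -2/sqrt(680) = -0.076696
theta = acos(-0.076696) = 94.4 degrees

94.4 degrees


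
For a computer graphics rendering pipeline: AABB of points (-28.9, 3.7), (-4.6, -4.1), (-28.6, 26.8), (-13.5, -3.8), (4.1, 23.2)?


x range: [-28.9, 4.1]
y range: [-4.1, 26.8]
Bounding box: (-28.9,-4.1) to (4.1,26.8)

(-28.9,-4.1) to (4.1,26.8)


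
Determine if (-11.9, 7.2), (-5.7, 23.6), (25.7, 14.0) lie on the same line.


Cross product: ((-5.7)-(-11.9))*(14-7.2) - (23.6-7.2)*(25.7-(-11.9))
= -574.48

No, not collinear


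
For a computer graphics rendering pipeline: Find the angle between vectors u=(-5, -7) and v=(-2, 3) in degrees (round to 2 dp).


u.v = -11, |u| = sqrt(74) = 8.6023, |v| = sqrt(13) = 3.6056
cos(theta) = u.v/(|u||v|) = -11/sqrt(962) = -0.354654
theta = acos(-0.354654) = 110.77 degrees

110.77 degrees


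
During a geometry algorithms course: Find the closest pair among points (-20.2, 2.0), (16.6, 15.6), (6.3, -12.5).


d(P0,P1) = 39.2326, d(P0,P2) = 30.2076, d(P1,P2) = 29.9282
Closest: P1 and P2

Closest pair: (16.6, 15.6) and (6.3, -12.5), distance = 29.9282


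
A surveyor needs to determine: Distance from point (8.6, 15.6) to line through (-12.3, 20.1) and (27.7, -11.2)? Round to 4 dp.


|cross product| = 474.17
|line direction| = sqrt(2579.69) = 50.7906
Distance = 474.17/sqrt(2579.69) = 9.3358

9.3358


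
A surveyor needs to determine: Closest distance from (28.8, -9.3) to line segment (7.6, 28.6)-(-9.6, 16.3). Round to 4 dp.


Project P onto AB: t = 0.2271 (clamped to [0,1])
Closest point on segment: (3.6944, 25.807)
Distance: 43.1601

43.1601


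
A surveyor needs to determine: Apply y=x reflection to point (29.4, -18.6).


Reflection over y=x: (x,y) -> (y,x)
(29.4, -18.6) -> (-18.6, 29.4)

(-18.6, 29.4)


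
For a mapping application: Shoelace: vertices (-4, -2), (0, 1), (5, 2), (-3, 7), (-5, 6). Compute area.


Shoelace sum: ((-4)*1 - 0*(-2)) + (0*2 - 5*1) + (5*7 - (-3)*2) + ((-3)*6 - (-5)*7) + ((-5)*(-2) - (-4)*6)
= 83
Area = |83|/2 = 41.5

41.5


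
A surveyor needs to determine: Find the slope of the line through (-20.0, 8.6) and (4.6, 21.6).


slope = (y2-y1)/(x2-x1) = (21.6-8.6)/(4.6-(-20)) = 13/24.6 = 0.5285

0.5285


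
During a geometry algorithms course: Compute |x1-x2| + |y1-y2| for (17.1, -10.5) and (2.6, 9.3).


|17.1-2.6| + |(-10.5)-9.3| = 14.5 + 19.8 = 34.3

34.3


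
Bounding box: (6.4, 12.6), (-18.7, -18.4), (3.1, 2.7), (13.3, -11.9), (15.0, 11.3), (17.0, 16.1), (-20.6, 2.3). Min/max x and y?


x range: [-20.6, 17]
y range: [-18.4, 16.1]
Bounding box: (-20.6,-18.4) to (17,16.1)

(-20.6,-18.4) to (17,16.1)


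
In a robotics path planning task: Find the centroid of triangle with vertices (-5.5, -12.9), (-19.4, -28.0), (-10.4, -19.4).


Centroid = ((x_A+x_B+x_C)/3, (y_A+y_B+y_C)/3)
= (((-5.5)+(-19.4)+(-10.4))/3, ((-12.9)+(-28)+(-19.4))/3)
= (-11.7667, -20.1)

(-11.7667, -20.1)


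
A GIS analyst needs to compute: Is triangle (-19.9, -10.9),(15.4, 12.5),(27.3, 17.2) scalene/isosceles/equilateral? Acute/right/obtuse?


Side lengths squared: AB^2=1793.65, BC^2=163.7, CA^2=3017.45
Sorted: [163.7, 1793.65, 3017.45]
By sides: Scalene, By angles: Obtuse

Scalene, Obtuse


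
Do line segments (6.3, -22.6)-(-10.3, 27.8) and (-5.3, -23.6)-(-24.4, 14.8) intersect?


Cross products: d1=-464.54, d2=-789.74, d3=601.24, d4=926.44
d1*d2 < 0 and d3*d4 < 0? no

No, they don't intersect


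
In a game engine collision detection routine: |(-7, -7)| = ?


|u| = sqrt((-7)^2 + (-7)^2) = sqrt(98) = 9.8995

9.8995


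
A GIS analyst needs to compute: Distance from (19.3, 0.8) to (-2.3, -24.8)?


dx=-21.6, dy=-25.6
d^2 = (-21.6)^2 + (-25.6)^2 = 1121.92
d = sqrt(1121.92) = 33.4951

33.4951


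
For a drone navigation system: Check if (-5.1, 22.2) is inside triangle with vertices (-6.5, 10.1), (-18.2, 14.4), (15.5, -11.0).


Cross products: AB x AP = -147.59, BC x BP = 595.6, CA x CP = -295.74
All same sign? no

No, outside


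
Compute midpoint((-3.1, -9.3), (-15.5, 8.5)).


M = (((-3.1)+(-15.5))/2, ((-9.3)+8.5)/2)
= (-9.3, -0.4)

(-9.3, -0.4)


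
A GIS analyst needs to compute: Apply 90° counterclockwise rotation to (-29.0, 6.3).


90° CCW: (x,y) -> (-y, x)
(-29,6.3) -> (-6.3, -29)

(-6.3, -29)


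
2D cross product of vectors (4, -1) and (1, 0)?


u x v = u_x*v_y - u_y*v_x = 4*0 - (-1)*1
= 0 - (-1) = 1

1


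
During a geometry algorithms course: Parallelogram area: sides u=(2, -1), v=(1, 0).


|u x v| = |2*0 - (-1)*1|
= |0 - (-1)| = 1

1


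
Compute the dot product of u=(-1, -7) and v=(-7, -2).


u . v = u_x*v_x + u_y*v_y = (-1)*(-7) + (-7)*(-2)
= 7 + 14 = 21

21


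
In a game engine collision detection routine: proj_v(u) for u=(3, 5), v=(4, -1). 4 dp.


u.v = 7, |v| = sqrt(17) = 4.1231
Scalar projection = u.v / |v| = 7 / sqrt(17) = 1.6977

1.6977


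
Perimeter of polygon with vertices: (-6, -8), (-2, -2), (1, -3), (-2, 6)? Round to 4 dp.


Sides: (-6, -8)->(-2, -2): sqrt(52) = 7.211103, (-2, -2)->(1, -3): sqrt(10) = 3.162278, (1, -3)->(-2, 6): sqrt(90) = 9.486833, (-2, 6)->(-6, -8): sqrt(212) = 14.56022
Sum = 34.420434
Perimeter = 34.4204

34.4204


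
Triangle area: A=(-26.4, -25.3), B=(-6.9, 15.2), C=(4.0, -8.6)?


Area = |x_A(y_B-y_C) + x_B(y_C-y_A) + x_C(y_A-y_B)|/2
= |(-628.32) + (-115.23) + (-162)|/2
= 905.55/2 = 452.775

452.775


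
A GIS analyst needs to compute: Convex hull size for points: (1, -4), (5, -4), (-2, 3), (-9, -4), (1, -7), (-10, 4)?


Convex hull vertices (CCW): (-10, 4), (-9, -4), (1, -7), (5, -4), (-2, 3)
Count = 5

5


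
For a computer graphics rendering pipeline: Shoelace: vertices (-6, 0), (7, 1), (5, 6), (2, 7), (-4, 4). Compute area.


Shoelace sum: ((-6)*1 - 7*0) + (7*6 - 5*1) + (5*7 - 2*6) + (2*4 - (-4)*7) + ((-4)*0 - (-6)*4)
= 114
Area = |114|/2 = 57

57


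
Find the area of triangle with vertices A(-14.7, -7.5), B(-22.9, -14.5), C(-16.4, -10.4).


Area = |x_A(y_B-y_C) + x_B(y_C-y_A) + x_C(y_A-y_B)|/2
= |60.27 + 66.41 + (-114.8)|/2
= 11.88/2 = 5.94

5.94


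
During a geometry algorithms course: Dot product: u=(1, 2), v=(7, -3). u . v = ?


u . v = u_x*v_x + u_y*v_y = 1*7 + 2*(-3)
= 7 + (-6) = 1

1


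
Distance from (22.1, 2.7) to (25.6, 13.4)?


dx=3.5, dy=10.7
d^2 = 3.5^2 + 10.7^2 = 126.74
d = sqrt(126.74) = 11.2579

11.2579


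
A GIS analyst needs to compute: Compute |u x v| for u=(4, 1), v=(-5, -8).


|u x v| = |4*(-8) - 1*(-5)|
= |(-32) - (-5)| = 27

27


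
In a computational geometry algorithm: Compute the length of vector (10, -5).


|u| = sqrt(10^2 + (-5)^2) = sqrt(125) = 11.1803

11.1803


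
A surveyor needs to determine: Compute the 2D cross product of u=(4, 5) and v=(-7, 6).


u x v = u_x*v_y - u_y*v_x = 4*6 - 5*(-7)
= 24 - (-35) = 59

59


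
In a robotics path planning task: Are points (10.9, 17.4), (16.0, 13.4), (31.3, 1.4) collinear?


Cross product: (16-10.9)*(1.4-17.4) - (13.4-17.4)*(31.3-10.9)
= 0

Yes, collinear


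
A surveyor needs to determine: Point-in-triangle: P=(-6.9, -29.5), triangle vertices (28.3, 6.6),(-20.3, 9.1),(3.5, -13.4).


Cross products: AB x AP = 1842.46, BC x BP = -617.18, CA x CP = -191.28
All same sign? no

No, outside


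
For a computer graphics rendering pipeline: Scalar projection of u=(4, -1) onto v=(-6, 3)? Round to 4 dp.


u.v = -27, |v| = sqrt(45) = 6.7082
Scalar projection = u.v / |v| = -27 / sqrt(45) = -4.0249

-4.0249


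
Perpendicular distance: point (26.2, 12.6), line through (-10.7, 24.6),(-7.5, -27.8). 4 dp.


|cross product| = 1895.16
|line direction| = sqrt(2756) = 52.4976
Distance = 1895.16/sqrt(2756) = 36.0999

36.0999


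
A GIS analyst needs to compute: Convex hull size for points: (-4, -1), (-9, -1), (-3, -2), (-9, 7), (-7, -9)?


Convex hull vertices (CCW): (-9, -1), (-7, -9), (-3, -2), (-9, 7)
Count = 4

4


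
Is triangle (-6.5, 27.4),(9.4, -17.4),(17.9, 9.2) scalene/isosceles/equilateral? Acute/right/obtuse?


Side lengths squared: AB^2=2259.85, BC^2=779.81, CA^2=926.6
Sorted: [779.81, 926.6, 2259.85]
By sides: Scalene, By angles: Obtuse

Scalene, Obtuse


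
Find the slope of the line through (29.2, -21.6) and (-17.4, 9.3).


slope = (y2-y1)/(x2-x1) = (9.3-(-21.6))/((-17.4)-29.2) = 30.9/(-46.6) = -0.6631

-0.6631


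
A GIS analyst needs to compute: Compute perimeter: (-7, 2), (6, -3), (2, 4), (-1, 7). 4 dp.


Sides: (-7, 2)->(6, -3): sqrt(194) = 13.928388, (6, -3)->(2, 4): sqrt(65) = 8.062258, (2, 4)->(-1, 7): sqrt(18) = 4.242641, (-1, 7)->(-7, 2): sqrt(61) = 7.81025
Sum = 34.043537
Perimeter = 34.0435

34.0435


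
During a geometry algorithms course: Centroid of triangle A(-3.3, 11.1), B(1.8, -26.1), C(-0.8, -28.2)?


Centroid = ((x_A+x_B+x_C)/3, (y_A+y_B+y_C)/3)
= (((-3.3)+1.8+(-0.8))/3, (11.1+(-26.1)+(-28.2))/3)
= (-0.7667, -14.4)

(-0.7667, -14.4)


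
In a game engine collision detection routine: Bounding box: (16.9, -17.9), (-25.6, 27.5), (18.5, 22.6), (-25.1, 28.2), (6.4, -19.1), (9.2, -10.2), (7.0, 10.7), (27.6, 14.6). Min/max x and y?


x range: [-25.6, 27.6]
y range: [-19.1, 28.2]
Bounding box: (-25.6,-19.1) to (27.6,28.2)

(-25.6,-19.1) to (27.6,28.2)


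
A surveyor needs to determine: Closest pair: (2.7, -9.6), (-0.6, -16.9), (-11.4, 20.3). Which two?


d(P0,P1) = 8.0112, d(P0,P2) = 33.0578, d(P1,P2) = 38.736
Closest: P0 and P1

Closest pair: (2.7, -9.6) and (-0.6, -16.9), distance = 8.0112


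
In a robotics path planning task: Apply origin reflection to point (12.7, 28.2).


Reflection over origin: (x,y) -> (-x,-y)
(12.7, 28.2) -> (-12.7, -28.2)

(-12.7, -28.2)


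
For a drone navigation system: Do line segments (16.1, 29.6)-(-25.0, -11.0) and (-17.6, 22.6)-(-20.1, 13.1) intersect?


Cross products: d1=302.65, d2=13.7, d3=-1080.52, d4=-791.57
d1*d2 < 0 and d3*d4 < 0? no

No, they don't intersect


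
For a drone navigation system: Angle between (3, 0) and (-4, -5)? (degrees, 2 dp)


u.v = -12, |u| = sqrt(9) = 3, |v| = sqrt(41) = 6.4031
cos(theta) = u.v/(|u||v|) = -12/sqrt(369) = -0.624695
theta = acos(-0.624695) = 128.66 degrees

128.66 degrees


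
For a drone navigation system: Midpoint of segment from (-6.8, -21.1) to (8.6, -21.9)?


M = (((-6.8)+8.6)/2, ((-21.1)+(-21.9))/2)
= (0.9, -21.5)

(0.9, -21.5)


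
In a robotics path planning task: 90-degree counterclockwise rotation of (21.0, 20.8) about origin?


90° CCW: (x,y) -> (-y, x)
(21,20.8) -> (-20.8, 21)

(-20.8, 21)


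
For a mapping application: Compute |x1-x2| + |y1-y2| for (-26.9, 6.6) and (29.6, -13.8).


|(-26.9)-29.6| + |6.6-(-13.8)| = 56.5 + 20.4 = 76.9

76.9


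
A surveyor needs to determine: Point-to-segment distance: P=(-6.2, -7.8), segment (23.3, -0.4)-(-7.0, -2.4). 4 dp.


Project P onto AB: t = 0.9854 (clamped to [0,1])
Closest point on segment: (-6.5584, -2.3708)
Distance: 5.441

5.441


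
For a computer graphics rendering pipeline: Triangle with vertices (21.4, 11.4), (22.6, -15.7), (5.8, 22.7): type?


Side lengths squared: AB^2=735.85, BC^2=1756.8, CA^2=371.05
Sorted: [371.05, 735.85, 1756.8]
By sides: Scalene, By angles: Obtuse

Scalene, Obtuse


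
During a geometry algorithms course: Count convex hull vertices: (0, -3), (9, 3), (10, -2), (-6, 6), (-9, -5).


Convex hull vertices (CCW): (-9, -5), (10, -2), (9, 3), (-6, 6)
Count = 4

4


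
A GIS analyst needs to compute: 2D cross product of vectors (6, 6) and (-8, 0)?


u x v = u_x*v_y - u_y*v_x = 6*0 - 6*(-8)
= 0 - (-48) = 48

48


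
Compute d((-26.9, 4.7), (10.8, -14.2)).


dx=37.7, dy=-18.9
d^2 = 37.7^2 + (-18.9)^2 = 1778.5
d = sqrt(1778.5) = 42.1723

42.1723


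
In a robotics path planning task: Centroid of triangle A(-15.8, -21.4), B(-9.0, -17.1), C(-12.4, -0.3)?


Centroid = ((x_A+x_B+x_C)/3, (y_A+y_B+y_C)/3)
= (((-15.8)+(-9)+(-12.4))/3, ((-21.4)+(-17.1)+(-0.3))/3)
= (-12.4, -12.9333)

(-12.4, -12.9333)


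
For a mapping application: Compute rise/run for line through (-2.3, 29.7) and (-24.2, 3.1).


slope = (y2-y1)/(x2-x1) = (3.1-29.7)/((-24.2)-(-2.3)) = (-26.6)/(-21.9) = 1.2146

1.2146


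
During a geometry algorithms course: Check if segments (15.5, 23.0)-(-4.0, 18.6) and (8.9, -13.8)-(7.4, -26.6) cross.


Cross products: d1=29.28, d2=-213.72, d3=688.56, d4=931.56
d1*d2 < 0 and d3*d4 < 0? no

No, they don't intersect


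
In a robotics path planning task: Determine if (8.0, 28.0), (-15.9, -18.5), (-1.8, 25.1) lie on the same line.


Cross product: ((-15.9)-8)*(25.1-28) - ((-18.5)-28)*((-1.8)-8)
= -386.39

No, not collinear


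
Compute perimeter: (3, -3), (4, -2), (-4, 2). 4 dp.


Sides: (3, -3)->(4, -2): sqrt(2) = 1.414214, (4, -2)->(-4, 2): sqrt(80) = 8.944272, (-4, 2)->(3, -3): sqrt(74) = 8.602325
Sum = 18.960811
Perimeter = 18.9608

18.9608


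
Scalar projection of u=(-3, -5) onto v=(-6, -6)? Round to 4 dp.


u.v = 48, |v| = sqrt(72) = 8.4853
Scalar projection = u.v / |v| = 48 / sqrt(72) = 5.6569

5.6569


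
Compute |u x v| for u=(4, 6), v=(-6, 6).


|u x v| = |4*6 - 6*(-6)|
= |24 - (-36)| = 60

60


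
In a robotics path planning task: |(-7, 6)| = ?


|u| = sqrt((-7)^2 + 6^2) = sqrt(85) = 9.2195

9.2195


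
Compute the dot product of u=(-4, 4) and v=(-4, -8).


u . v = u_x*v_x + u_y*v_y = (-4)*(-4) + 4*(-8)
= 16 + (-32) = -16

-16


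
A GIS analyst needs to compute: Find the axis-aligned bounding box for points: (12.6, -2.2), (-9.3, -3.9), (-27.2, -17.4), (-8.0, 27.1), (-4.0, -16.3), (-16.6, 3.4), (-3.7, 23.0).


x range: [-27.2, 12.6]
y range: [-17.4, 27.1]
Bounding box: (-27.2,-17.4) to (12.6,27.1)

(-27.2,-17.4) to (12.6,27.1)


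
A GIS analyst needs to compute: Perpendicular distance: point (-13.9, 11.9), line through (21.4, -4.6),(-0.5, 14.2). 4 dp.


|cross product| = 302.29
|line direction| = sqrt(833.05) = 28.8626
Distance = 302.29/sqrt(833.05) = 10.4734

10.4734


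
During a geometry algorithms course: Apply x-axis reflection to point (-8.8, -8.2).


Reflection over x-axis: (x,y) -> (x,-y)
(-8.8, -8.2) -> (-8.8, 8.2)

(-8.8, 8.2)
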